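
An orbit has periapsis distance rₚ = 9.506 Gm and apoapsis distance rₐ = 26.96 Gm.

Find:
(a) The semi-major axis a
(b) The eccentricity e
rₚ = 9.506 Gm = 9.506 × 10^9 m
rₐ = 26.96 Gm = 2.696 × 10^10 m
(a) a = (rₚ + rₐ)/2 = 1.8233 × 10^10 m ≈ 18.23 Gm
(b) e = (rₐ − rₚ)/(rₐ + rₚ) = (1.7454 × 10^10) / (3.6466 × 10^10) = 0.478638

Final answer:
(a) a = 18.23 Gm
(b) e = 0.4786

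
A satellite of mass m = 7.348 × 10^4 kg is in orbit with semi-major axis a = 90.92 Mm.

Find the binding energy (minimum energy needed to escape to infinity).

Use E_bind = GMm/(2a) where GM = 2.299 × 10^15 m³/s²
a = 90.92 Mm = 9.092 × 10^7 m
GM = 2.299 × 10^15 m³/s²
m = 7.348 × 10^4 kg
GMm = 2.299 × 10^15 × 73480 = 1.68931 × 10^20 m³·kg/s²
2a = 1.8184 × 10^8 m
E_bind = GMm/(2a) = 9.29006 × 10^11 J ≈ 929 GJ

Final answer: 929 GJ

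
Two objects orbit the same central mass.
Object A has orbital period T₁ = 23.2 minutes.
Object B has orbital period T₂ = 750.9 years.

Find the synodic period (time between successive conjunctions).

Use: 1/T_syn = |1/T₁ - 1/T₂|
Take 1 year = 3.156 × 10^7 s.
T₁ = 23.2 minutes = 1392 s
T₂ = 750.9 years = 2.36984 × 10^10 s
1/T₁ = 0.000718391 s⁻¹
1/T₂ = 4.21969 × 10^-11 s⁻¹
|1/T₁ − 1/T₂| = 0.000718391 s⁻¹
T_syn = 1 / |1/T₁ − 1/T₂| = 1392 s ≈ 23.2 minutes

Final answer: T_syn = 23.2 minutes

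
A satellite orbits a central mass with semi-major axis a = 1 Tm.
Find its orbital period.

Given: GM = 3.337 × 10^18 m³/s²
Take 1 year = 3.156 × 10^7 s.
a = 1 Tm = 1 × 10^12 m
GM = 3.337 × 10^18 m³/s²
a³ = 1 × 10^36 m³
T = 2π √(a³/GM) = 2π √((1 × 10^36) / (3.337 × 10^18)) = 2π × 5.47422 × 10^8 s
T = 3.43955 × 10^9 s ≈ 109 years

Final answer: 109 years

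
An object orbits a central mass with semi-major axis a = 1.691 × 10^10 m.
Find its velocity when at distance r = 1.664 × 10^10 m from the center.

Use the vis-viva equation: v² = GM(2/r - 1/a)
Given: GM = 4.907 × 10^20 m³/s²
a = 1.691 × 10^10 m
r = 1.664 × 10^10 m
GM = 4.907 × 10^20 m³/s²
2/r − 1/a = 1.20192 × 10^-10 − 5.91366 × 10^-11 = 6.10557 × 10^-11 m⁻¹
v² = GM (2/r − 1/a) = 2.996 × 10^10 m²/s²
v = 173090 m/s ≈ 173.1 km/s

Final answer: 173.1 km/s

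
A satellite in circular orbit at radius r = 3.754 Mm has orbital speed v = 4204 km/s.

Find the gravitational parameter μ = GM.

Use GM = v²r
r = 3.754 Mm = 3.754 × 10^6 m
v = 4204 km/s = 4.204 × 10^6 m/s
v² = 1.76736 × 10^13 m²/s²
GM = v²r = 1.76736 × 10^13 × 3.754 × 10^6 = 6.63468 × 10^19 m³/s²
GM ≈ 6.635 × 10^19 m³/s²

Final answer: GM = 6.635 × 10^19 m³/s²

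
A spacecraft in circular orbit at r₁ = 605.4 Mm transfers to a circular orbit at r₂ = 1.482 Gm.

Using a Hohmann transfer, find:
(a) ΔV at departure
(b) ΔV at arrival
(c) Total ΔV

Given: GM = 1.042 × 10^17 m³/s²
r₁ = 605.4 Mm = 6.054 × 10^8 m
r₂ = 1.482 Gm = 1.482 × 10^9 m
GM = 1.042 × 10^17 m³/s²
Transfer ellipse: a_t = (r₁ + r₂)/2 = 1.0437 × 10^9 m
Circular speed at r₁: v₁ = √(GM/r₁) = 13119.4 m/s
Transfer speed at r₁ (periapsis): v₁ₜ = √(GM(2/r₁ − 1/a_t)) = 15633.2 m/s
(a) ΔV₁ = v₁ₜ − v₁ = 2513.88 m/s ≈ 2.514 km/s
Circular speed at r₂: v₂ = √(GM/r₂) = 8385.13 m/s
Transfer speed at r₂ (apoapsis): v₂ₜ = √(GM(2/r₂ − 1/a_t)) = 6386.21 m/s
(b) ΔV₂ = v₂ − v₂ₜ = 1998.92 m/s ≈ 1.999 km/s
(c) ΔV_total = ΔV₁ + ΔV₂ = 4512.8 m/s ≈ 4.513 km/s

Final answer:
(a) ΔV₁ = 2.514 km/s
(b) ΔV₂ = 1.999 km/s
(c) ΔV_total = 4.513 km/s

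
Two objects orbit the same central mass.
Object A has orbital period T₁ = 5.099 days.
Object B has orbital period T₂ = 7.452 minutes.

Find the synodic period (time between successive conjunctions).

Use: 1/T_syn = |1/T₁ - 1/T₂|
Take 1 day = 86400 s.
T₁ = 5.099 days = 440554 s
T₂ = 7.452 minutes = 447.12 s
1/T₁ = 2.26987 × 10^-6 s⁻¹
1/T₂ = 0.00223654 s⁻¹
|1/T₁ − 1/T₂| = 0.00223427 s⁻¹
T_syn = 1 / |1/T₁ − 1/T₂| = 447.574 s ≈ 7.46 minutes

Final answer: T_syn = 7.46 minutes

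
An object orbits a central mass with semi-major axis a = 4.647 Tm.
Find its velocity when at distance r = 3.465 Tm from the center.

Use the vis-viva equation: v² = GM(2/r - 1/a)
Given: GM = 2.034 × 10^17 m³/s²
a = 4.647 Tm = 4.647 × 10^12 m
r = 3.465 Tm = 3.465 × 10^12 m
GM = 2.034 × 10^17 m³/s²
2/r − 1/a = 5.77201 × 10^-13 − 2.15193 × 10^-13 = 3.62008 × 10^-13 m⁻¹
v² = GM (2/r − 1/a) = 73632.4 m²/s²
v = 271.353 m/s ≈ 271.4 m/s

Final answer: 271.4 m/s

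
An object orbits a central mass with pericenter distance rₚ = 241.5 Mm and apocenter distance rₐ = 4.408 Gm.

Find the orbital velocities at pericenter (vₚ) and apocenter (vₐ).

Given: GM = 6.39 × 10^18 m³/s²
rₚ = 241.5 Mm = 2.415 × 10^8 m
rₐ = 4.408 Gm = 4.408 × 10^9 m
GM = 6.39 × 10^18 m³/s²
a = (rₚ + rₐ)/2 = 2.32475 × 10^9 m
Vis-viva: v² = GM (2/r − 1/a)
vₚ² = 6.39 × 10^18 × (8.28157 × 10^-9 − 4.30154 × 10^-10) = 5.01706 × 10^10 m²/s²
vₚ = 223988 m/s ≈ 224 km/s
vₐ² = 6.39 × 10^18 × (4.53721 × 10^-10 − 4.30154 × 10^-10) = 1.50591 × 10^8 m²/s²
vₐ = 12271.6 m/s ≈ 12.27 km/s

Final answer: vₚ = 224 km/s, vₐ = 12.27 km/s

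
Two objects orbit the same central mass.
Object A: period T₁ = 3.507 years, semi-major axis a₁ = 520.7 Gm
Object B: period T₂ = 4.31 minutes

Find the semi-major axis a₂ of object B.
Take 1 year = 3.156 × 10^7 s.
T₁ = 3.507 years = 1.10681 × 10^8 s
T₂ = 4.31 minutes = 258.6 s
a₁ = 520.7 Gm = 5.207 × 10^11 m
Kepler's third law: (T₂/T₁)² = (a₂/a₁)³  ⇒  a₂ = a₁ (T₂/T₁)^(2/3)
T₂/T₁ = 2.33645 × 10^-6
(T₂/T₁)^(2/3) = 0.000176077
a₂ = 5.207 × 10^11 m × 0.000176077 = 9.16835 × 10^7 m ≈ 91.68 Mm

Final answer: a₂ = 91.68 Mm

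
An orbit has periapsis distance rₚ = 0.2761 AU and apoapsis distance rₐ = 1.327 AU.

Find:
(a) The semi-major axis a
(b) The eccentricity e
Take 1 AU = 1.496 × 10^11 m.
rₚ = 0.2761 AU = 4.13046 × 10^10 m
rₐ = 1.327 AU = 1.98519 × 10^11 m
(a) a = (rₚ + rₐ)/2 = 1.19912 × 10^11 m ≈ 0.8015 AU
(b) e = (rₐ − rₚ)/(rₐ + rₚ) = (1.57215 × 10^11) / (2.39824 × 10^11) = 0.655542

Final answer:
(a) a = 0.8015 AU
(b) e = 0.6555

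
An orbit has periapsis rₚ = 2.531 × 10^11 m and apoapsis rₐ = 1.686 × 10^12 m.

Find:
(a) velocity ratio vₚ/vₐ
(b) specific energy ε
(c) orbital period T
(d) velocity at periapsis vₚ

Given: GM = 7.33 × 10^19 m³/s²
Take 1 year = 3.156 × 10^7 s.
rₚ = 2.531 × 10^11 m
rₐ = 1.686 × 10^12 m
GM = 7.33 × 10^19 m³/s²
a = (rₚ + rₐ)/2 = 9.6955 × 10^11 m
e = (rₐ − rₚ)/(rₐ + rₚ) = (1.4329 × 10^12) / (1.9391 × 10^12) = 0.738951
(a) vₚ/vₐ = rₐ/rₚ (angular momentum) = (1.686 × 10^12) / (2.531 × 10^11) = 6.6614 ≈ 6.661
(b) 2a = 1.9391 × 10^12 m;  ε = −GM/(2a) = -3.7801 × 10^7 J/kg ≈ -37.8 MJ/kg
(c) a³ = 9.11403 × 10^35 m³;  T = 2π √(a³/GM) = 2π × 1.11507 × 10^8 s = 7.00621 × 10^8 s ≈ 22.2 years
(d) vₚ² = GM (2/rₚ − 1/a) = 7.33 × 10^19 × (7.90202 × 10^-12 − 1.03141 × 10^-12) = 5.03616 × 10^8 m²/s²;  vₚ = 22441.4 m/s ≈ 22.44 km/s

Final answer:
(a) velocity ratio vₚ/vₐ = 6.661
(b) specific energy ε = -37.8 MJ/kg
(c) orbital period T = 22.2 years
(d) velocity at periapsis vₚ = 22.44 km/s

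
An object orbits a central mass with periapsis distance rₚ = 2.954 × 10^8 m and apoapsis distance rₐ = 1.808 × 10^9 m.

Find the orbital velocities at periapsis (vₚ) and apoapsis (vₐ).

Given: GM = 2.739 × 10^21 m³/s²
rₚ = 2.954 × 10^8 m
rₐ = 1.808 × 10^9 m
GM = 2.739 × 10^21 m³/s²
a = (rₚ + rₐ)/2 = 1.0517 × 10^9 m
Vis-viva: v² = GM (2/r − 1/a)
vₚ² = 2.739 × 10^21 × (6.77048 × 10^-9 − 9.50841 × 10^-10) = 1.594 × 10^13 m²/s²
vₚ = 3.99249 × 10^6 m/s ≈ 3992 km/s
vₐ² = 2.739 × 10^21 × (1.10619 × 10^-9 − 9.50841 × 10^-10) = 4.25512 × 10^11 m²/s²
vₐ = 652313 m/s ≈ 652.3 km/s

Final answer: vₚ = 3992 km/s, vₐ = 652.3 km/s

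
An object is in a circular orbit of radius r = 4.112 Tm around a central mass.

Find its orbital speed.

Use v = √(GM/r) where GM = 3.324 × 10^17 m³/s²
r = 4.112 Tm = 4.112 × 10^12 m
GM = 3.324 × 10^17 m³/s²
GM/r = (3.324 × 10^17) / (4.112 × 10^12) = 80836.6 m²/s²
v = √(GM/r) = 284.318 m/s ≈ 284.3 m/s

Final answer: 284.3 m/s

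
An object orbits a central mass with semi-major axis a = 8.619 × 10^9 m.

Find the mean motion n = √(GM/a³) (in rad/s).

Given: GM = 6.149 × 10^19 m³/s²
a = 8.619 × 10^9 m
GM = 6.149 × 10^19 m³/s²
a³ = 6.40281 × 10^29 m³
GM/a³ = (6.149 × 10^19) / (6.40281 × 10^29) = 9.6036 × 10^-11 s⁻²
n = √(GM/a³) = 9.79979 × 10^-6 rad/s ≈ 9.8 × 10^-6 rad/s

Final answer: n = 9.8 × 10^-6 rad/s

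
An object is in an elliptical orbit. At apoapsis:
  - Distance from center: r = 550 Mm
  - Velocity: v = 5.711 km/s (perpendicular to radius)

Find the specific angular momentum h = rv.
r = 550 Mm = 5.5 × 10^8 m
v = 5.711 km/s = 5711 m/s
h = rv = 5.5 × 10^8 × 5711 = 3.14105 × 10^12 m²/s ≈ 3.141 × 10^12 m²/s

Final answer: h = 3.141 × 10^12 m²/s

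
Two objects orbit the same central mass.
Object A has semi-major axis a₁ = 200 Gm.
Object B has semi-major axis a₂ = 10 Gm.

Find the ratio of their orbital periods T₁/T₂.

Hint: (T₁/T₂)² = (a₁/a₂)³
a₁ = 200 Gm = 2 × 10^11 m
a₂ = 10 Gm = 1 × 10^10 m
a₁/a₂ = 20
T₁/T₂ = (a₁/a₂)^(3/2) = (20)^1.5 = 89.4427

Final answer: T₁/T₂ = 89.44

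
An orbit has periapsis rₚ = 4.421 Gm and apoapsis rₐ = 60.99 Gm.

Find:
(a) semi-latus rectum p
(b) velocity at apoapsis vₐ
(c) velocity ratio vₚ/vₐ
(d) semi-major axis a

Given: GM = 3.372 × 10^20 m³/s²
rₚ = 4.421 Gm = 4.421 × 10^9 m
rₐ = 60.99 Gm = 6.099 × 10^10 m
GM = 3.372 × 10^20 m³/s²
a = (rₚ + rₐ)/2 = 3.27055 × 10^10 m
e = (rₐ − rₚ)/(rₐ + rₚ) = (5.6569 × 10^10) / (6.5411 × 10^10) = 0.864824
(a) 1 − e² = 0.25208;  p = a(1 − e²) = 3.27055 × 10^10 × 0.25208 = 8.24439 × 10^9 m ≈ 8.244 Gm
(b) vₐ² = GM (2/rₐ − 1/a) = 3.372 × 10^20 × (3.27923 × 10^-11 − 3.05759 × 10^-11) = 7.47358 × 10^8 m²/s²;  vₐ = 27337.8 m/s ≈ 27.34 km/s
(c) vₚ/vₐ = rₐ/rₚ (angular momentum) = (6.099 × 10^10) / (4.421 × 10^9) = 13.7955 ≈ 13.8
(d) a = 3.27055 × 10^10 m ≈ 32.71 Gm

Final answer:
(a) semi-latus rectum p = 8.244 Gm
(b) velocity at apoapsis vₐ = 27.34 km/s
(c) velocity ratio vₚ/vₐ = 13.8
(d) semi-major axis a = 32.71 Gm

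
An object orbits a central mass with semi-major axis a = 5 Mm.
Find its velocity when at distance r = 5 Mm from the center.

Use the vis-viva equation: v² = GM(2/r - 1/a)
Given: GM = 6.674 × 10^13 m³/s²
a = 5 Mm = 5 × 10^6 m
r = 5 Mm = 5 × 10^6 m
GM = 6.674 × 10^13 m³/s²
2/r − 1/a = 4 × 10^-7 − 2 × 10^-7 = 2 × 10^-7 m⁻¹
v² = GM (2/r − 1/a) = 1.3348 × 10^7 m²/s²
v = 3653.49 m/s ≈ 3.653 km/s

Final answer: 3.653 km/s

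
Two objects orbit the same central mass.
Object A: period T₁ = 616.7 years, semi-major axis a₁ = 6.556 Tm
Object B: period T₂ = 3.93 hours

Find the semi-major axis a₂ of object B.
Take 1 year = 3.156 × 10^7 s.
T₁ = 616.7 years = 1.94631 × 10^10 s
T₂ = 3.93 hours = 14148 s
a₁ = 6.556 Tm = 6.556 × 10^12 m
Kepler's third law: (T₂/T₁)² = (a₂/a₁)³  ⇒  a₂ = a₁ (T₂/T₁)^(2/3)
T₂/T₁ = 7.26916 × 10^-7
(T₂/T₁)^(2/3) = 8.08455 × 10^-5
a₂ = 6.556 × 10^12 m × 8.08455 × 10^-5 = 5.30023 × 10^8 m ≈ 530 Mm

Final answer: a₂ = 530 Mm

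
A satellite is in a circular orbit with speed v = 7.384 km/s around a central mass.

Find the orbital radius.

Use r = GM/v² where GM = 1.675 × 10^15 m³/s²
v = 7.384 km/s = 7384 m/s
GM = 1.675 × 10^15 m³/s²
v² = 5.45235 × 10^7 m²/s²
r = GM/v² = (1.675 × 10^15) / (5.45235 × 10^7) = 3.07207 × 10^7 m ≈ 30.72 Mm

Final answer: 30.72 Mm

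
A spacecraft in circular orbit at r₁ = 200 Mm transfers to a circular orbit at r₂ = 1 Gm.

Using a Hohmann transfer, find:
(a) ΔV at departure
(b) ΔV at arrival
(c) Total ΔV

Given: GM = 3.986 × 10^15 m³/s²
r₁ = 200 Mm = 2 × 10^8 m
r₂ = 1 Gm = 1 × 10^9 m
GM = 3.986 × 10^15 m³/s²
Transfer ellipse: a_t = (r₁ + r₂)/2 = 6 × 10^8 m
Circular speed at r₁: v₁ = √(GM/r₁) = 4464.3 m/s
Transfer speed at r₁ (periapsis): v₁ₜ = √(GM(2/r₁ − 1/a_t)) = 5763.39 m/s
(a) ΔV₁ = v₁ₜ − v₁ = 1299.09 m/s ≈ 1.299 km/s
Circular speed at r₂: v₂ = √(GM/r₂) = 1996.5 m/s
Transfer speed at r₂ (apoapsis): v₂ₜ = √(GM(2/r₂ − 1/a_t)) = 1152.68 m/s
(b) ΔV₂ = v₂ − v₂ₜ = 843.819 m/s ≈ 843.8 m/s
(c) ΔV_total = ΔV₁ + ΔV₂ = 2142.91 m/s ≈ 2.143 km/s

Final answer:
(a) ΔV₁ = 1.299 km/s
(b) ΔV₂ = 843.8 m/s
(c) ΔV_total = 2.143 km/s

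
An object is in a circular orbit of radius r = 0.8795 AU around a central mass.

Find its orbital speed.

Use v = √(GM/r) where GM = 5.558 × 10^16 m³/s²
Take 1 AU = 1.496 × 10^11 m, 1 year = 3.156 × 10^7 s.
r = 0.8795 AU = 1.31573 × 10^11 m
GM = 5.558 × 10^16 m³/s²
GM/r = (5.558 × 10^16) / (1.31573 × 10^11) = 422426 m²/s²
v = √(GM/r) = 649.943 m/s ≈ 0.1371 AU/year

Final answer: 0.1371 AU/year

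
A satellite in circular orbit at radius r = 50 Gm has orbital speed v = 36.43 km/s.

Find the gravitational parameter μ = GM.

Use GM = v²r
r = 50 Gm = 5 × 10^10 m
v = 36.43 km/s = 36430 m/s
v² = 1.32714 × 10^9 m²/s²
GM = v²r = 1.32714 × 10^9 × 5 × 10^10 = 6.63572 × 10^19 m³/s²
GM ≈ 6.636 × 10^19 m³/s²

Final answer: GM = 6.636 × 10^19 m³/s²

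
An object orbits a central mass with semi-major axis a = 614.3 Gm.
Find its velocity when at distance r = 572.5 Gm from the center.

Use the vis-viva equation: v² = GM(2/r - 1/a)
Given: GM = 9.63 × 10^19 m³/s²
a = 614.3 Gm = 6.143 × 10^11 m
r = 572.5 Gm = 5.725 × 10^11 m
GM = 9.63 × 10^19 m³/s²
2/r − 1/a = 3.49345 × 10^-12 − 1.62787 × 10^-12 = 1.86558 × 10^-12 m⁻¹
v² = GM (2/r − 1/a) = 1.79655 × 10^8 m²/s²
v = 13403.6 m/s ≈ 13.4 km/s

Final answer: 13.4 km/s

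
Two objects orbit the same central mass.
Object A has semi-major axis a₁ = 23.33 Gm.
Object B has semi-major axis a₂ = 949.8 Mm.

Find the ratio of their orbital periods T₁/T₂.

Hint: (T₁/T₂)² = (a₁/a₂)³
a₁ = 23.33 Gm = 2.333 × 10^10 m
a₂ = 949.8 Mm = 9.498 × 10^8 m
a₁/a₂ = 24.5631
T₁/T₂ = (a₁/a₂)^(3/2) = (24.5631)^1.5 = 121.737

Final answer: T₁/T₂ = 121.7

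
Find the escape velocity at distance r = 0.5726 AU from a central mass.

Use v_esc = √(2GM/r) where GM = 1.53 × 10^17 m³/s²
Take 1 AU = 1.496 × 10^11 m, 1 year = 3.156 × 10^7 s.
r = 0.5726 AU = 8.5661 × 10^10 m
GM = 1.53 × 10^17 m³/s²
2GM/r = 2 × (1.53 × 10^17) / (8.5661 × 10^10) = 3.57222 × 10^6 m²/s²
v_esc = √(2GM/r) = 1890.03 m/s ≈ 0.3987 AU/year

Final answer: 0.3987 AU/year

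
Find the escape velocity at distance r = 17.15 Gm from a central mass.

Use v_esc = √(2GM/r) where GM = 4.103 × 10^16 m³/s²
r = 17.15 Gm = 1.715 × 10^10 m
GM = 4.103 × 10^16 m³/s²
2GM/r = 2 × (4.103 × 10^16) / (1.715 × 10^10) = 4.78484 × 10^6 m²/s²
v_esc = √(2GM/r) = 2187.43 m/s ≈ 2.187 km/s

Final answer: 2.187 km/s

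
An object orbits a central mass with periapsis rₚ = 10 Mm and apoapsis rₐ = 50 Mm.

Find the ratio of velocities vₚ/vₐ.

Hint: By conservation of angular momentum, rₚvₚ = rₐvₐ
rₚ = 10 Mm = 1 × 10^7 m
rₐ = 50 Mm = 5 × 10^7 m
rₚvₚ = rₐvₐ  ⇒  vₚ/vₐ = rₐ/rₚ
vₚ/vₐ = (5 × 10^7) / (1 × 10^7) = 5

Final answer: vₚ/vₐ = 5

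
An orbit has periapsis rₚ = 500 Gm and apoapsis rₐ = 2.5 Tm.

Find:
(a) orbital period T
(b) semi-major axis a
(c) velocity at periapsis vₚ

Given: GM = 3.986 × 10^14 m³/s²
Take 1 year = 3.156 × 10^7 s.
rₚ = 500 Gm = 5 × 10^11 m
rₐ = 2.5 Tm = 2.5 × 10^12 m
GM = 3.986 × 10^14 m³/s²
a = (rₚ + rₐ)/2 = 1.5 × 10^12 m
e = (rₐ − rₚ)/(rₐ + rₚ) = (2 × 10^12) / (3 × 10^12) = 0.666667
(a) a³ = 3.375 × 10^36 m³;  T = 2π √(a³/GM) = 2π × 9.2017 × 10^10 s = 5.7816 × 10^11 s ≈ 1.832 × 10^4 years
(b) a = 1.5 × 10^12 m ≈ 1.5 Tm
(c) vₚ² = GM (2/rₚ − 1/a) = 3.986 × 10^14 × (4 × 10^-12 − 6.66667 × 10^-13) = 1328.67 m²/s²;  vₚ = 36.4509 m/s ≈ 36.45 m/s

Final answer:
(a) orbital period T = 1.832 × 10^4 years
(b) semi-major axis a = 1.5 Tm
(c) velocity at periapsis vₚ = 36.45 m/s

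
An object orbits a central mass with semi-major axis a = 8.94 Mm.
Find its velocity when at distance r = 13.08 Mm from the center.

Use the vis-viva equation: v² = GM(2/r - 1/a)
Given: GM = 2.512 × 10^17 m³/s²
a = 8.94 Mm = 8.94 × 10^6 m
r = 13.08 Mm = 1.308 × 10^7 m
GM = 2.512 × 10^17 m³/s²
2/r − 1/a = 1.52905 × 10^-7 − 1.11857 × 10^-7 = 4.10484 × 10^-8 m⁻¹
v² = GM (2/r − 1/a) = 1.03114 × 10^10 m²/s²
v = 101545 m/s ≈ 101.5 km/s

Final answer: 101.5 km/s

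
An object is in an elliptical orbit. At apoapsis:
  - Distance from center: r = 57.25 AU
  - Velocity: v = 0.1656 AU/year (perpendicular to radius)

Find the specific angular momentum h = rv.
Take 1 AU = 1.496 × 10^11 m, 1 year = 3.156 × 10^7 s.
r = 57.25 AU = 8.5646 × 10^12 m
v = 0.1656 AU/year = 784.973 m/s
h = rv = 8.5646 × 10^12 × 784.973 = 6.72298 × 10^15 m²/s ≈ 6.723 × 10^15 m²/s

Final answer: h = 6.723 × 10^15 m²/s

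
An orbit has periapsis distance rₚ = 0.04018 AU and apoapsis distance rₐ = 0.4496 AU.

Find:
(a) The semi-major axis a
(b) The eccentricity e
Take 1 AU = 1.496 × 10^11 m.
rₚ = 0.04018 AU = 6.01093 × 10^9 m
rₐ = 0.4496 AU = 6.72602 × 10^10 m
(a) a = (rₚ + rₐ)/2 = 3.66355 × 10^10 m ≈ 0.2449 AU
(b) e = (rₐ − rₚ)/(rₐ + rₚ) = (6.12492 × 10^10) / (7.32711 × 10^10) = 0.835926

Final answer:
(a) a = 0.2449 AU
(b) e = 0.8359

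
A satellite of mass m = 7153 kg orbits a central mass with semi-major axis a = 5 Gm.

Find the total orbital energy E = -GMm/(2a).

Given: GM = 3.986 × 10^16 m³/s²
a = 5 Gm = 5 × 10^9 m
GM = 3.986 × 10^16 m³/s²
2a = 1 × 10^10 m
GMm = 3.986 × 10^16 × 7153 = 2.85119 × 10^20 m³·kg/s²
E = −GMm/(2a) = -2.85119 × 10^10 J ≈ -28.51 GJ

Final answer: -28.51 GJ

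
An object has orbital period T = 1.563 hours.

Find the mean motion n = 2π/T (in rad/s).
T = 1.563 hours = 5626.8 s
n = 2π / 5626.8 s = 0.00111665 rad/s ≈ 0.001117 rad/s

Final answer: n = 0.001117 rad/s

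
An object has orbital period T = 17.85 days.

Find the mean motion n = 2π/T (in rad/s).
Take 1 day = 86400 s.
T = 17.85 days = 1.54224 × 10^6 s
n = 2π / (1.54224 × 10^6 s) = 4.07406 × 10^-6 rad/s ≈ 4.074 × 10^-6 rad/s

Final answer: n = 4.074 × 10^-6 rad/s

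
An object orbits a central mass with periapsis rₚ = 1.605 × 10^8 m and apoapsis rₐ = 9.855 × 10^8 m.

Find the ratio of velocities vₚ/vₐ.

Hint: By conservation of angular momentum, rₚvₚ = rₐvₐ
rₚ = 1.605 × 10^8 m
rₐ = 9.855 × 10^8 m
rₚvₚ = rₐvₐ  ⇒  vₚ/vₐ = rₐ/rₚ
vₚ/vₐ = (9.855 × 10^8) / (1.605 × 10^8) = 6.14019

Final answer: vₚ/vₐ = 6.14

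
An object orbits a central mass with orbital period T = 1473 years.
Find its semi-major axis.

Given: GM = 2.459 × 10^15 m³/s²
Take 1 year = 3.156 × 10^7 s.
T = 1473 years = 4.64879 × 10^10 s
GM = 2.459 × 10^15 m³/s²
Kepler's third law: a³ = GM T² / (4π²)
T² = 2.16112 × 10^21 s²
a³ = (2.459 × 10^15) × (2.16112 × 10^21) / (4π²) = 1.3461 × 10^35 m³
a = (a³)^(1/3) = 5.12499 × 10^11 m ≈ 512.5 Gm

Final answer: 512.5 Gm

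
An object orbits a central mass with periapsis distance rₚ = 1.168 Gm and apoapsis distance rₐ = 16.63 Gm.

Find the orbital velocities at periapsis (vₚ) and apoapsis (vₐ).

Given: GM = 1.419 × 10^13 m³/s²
rₚ = 1.168 Gm = 1.168 × 10^9 m
rₐ = 16.63 Gm = 1.663 × 10^10 m
GM = 1.419 × 10^13 m³/s²
a = (rₚ + rₐ)/2 = 8.899 × 10^9 m
Vis-viva: v² = GM (2/r − 1/a)
vₚ² = 1.419 × 10^13 × (1.71233 × 10^-9 − 1.12372 × 10^-10) = 22703.4 m²/s²
vₚ = 150.676 m/s ≈ 150.7 m/s
vₐ² = 1.419 × 10^13 × (1.20265 × 10^-10 − 1.12372 × 10^-10) = 111.993 m²/s²
vₐ = 10.5827 m/s ≈ 10.58 m/s

Final answer: vₚ = 150.7 m/s, vₐ = 10.58 m/s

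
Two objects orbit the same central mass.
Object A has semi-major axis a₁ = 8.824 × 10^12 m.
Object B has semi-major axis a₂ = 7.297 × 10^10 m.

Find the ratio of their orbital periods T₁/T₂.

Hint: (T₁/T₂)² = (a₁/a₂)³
a₁ = 8.824 × 10^12 m
a₂ = 7.297 × 10^10 m
a₁/a₂ = 120.926
T₁/T₂ = (a₁/a₂)^(3/2) = (120.926)^1.5 = 1329.79

Final answer: T₁/T₂ = 1330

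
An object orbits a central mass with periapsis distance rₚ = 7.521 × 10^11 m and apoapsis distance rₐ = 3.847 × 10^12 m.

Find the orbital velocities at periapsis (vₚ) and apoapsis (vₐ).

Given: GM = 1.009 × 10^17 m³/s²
rₚ = 7.521 × 10^11 m
rₐ = 3.847 × 10^12 m
GM = 1.009 × 10^17 m³/s²
a = (rₚ + rₐ)/2 = 2.29955 × 10^12 m
Vis-viva: v² = GM (2/r − 1/a)
vₚ² = 1.009 × 10^17 × (2.65922 × 10^-12 − 4.34868 × 10^-13) = 224437 m²/s²
vₚ = 473.748 m/s ≈ 473.7 m/s
vₐ² = 1.009 × 10^17 × (5.19886 × 10^-13 − 4.34868 × 10^-13) = 8578.31 m²/s²
vₐ = 92.6192 m/s ≈ 92.62 m/s

Final answer: vₚ = 473.7 m/s, vₐ = 92.62 m/s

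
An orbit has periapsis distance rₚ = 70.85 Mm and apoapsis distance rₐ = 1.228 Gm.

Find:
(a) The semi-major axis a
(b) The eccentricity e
rₚ = 70.85 Mm = 7.085 × 10^7 m
rₐ = 1.228 Gm = 1.228 × 10^9 m
(a) a = (rₚ + rₐ)/2 = 6.49425 × 10^8 m ≈ 649.4 Mm
(b) e = (rₐ − rₚ)/(rₐ + rₚ) = (1.15715 × 10^9) / (1.29885 × 10^9) = 0.890903

Final answer:
(a) a = 649.4 Mm
(b) e = 0.8909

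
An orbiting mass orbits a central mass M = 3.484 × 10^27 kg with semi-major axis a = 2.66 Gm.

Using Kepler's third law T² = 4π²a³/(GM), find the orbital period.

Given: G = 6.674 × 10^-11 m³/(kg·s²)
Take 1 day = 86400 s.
M = 3.484 × 10^27 kg
GM = G × M = 6.674 × 10^-11 × 3.484 × 10^27 = 2.32522 × 10^17 m³/s²
a = 2.66 Gm = 2.66 × 10^9 m
a³ = 1.88211 × 10^28 m³
T = 2π √(a³/GM) = 2π √((1.88211 × 10^28) / (2.32522 × 10^17)) = 2π × 284505 s
T = 1.7876 × 10^6 s ≈ 20.69 days

Final answer: 20.69 days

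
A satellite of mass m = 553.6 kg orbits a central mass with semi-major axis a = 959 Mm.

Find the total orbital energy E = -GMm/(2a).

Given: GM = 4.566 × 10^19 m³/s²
a = 959 Mm = 9.59 × 10^8 m
GM = 4.566 × 10^19 m³/s²
2a = 1.918 × 10^9 m
GMm = 4.566 × 10^19 × 553.6 = 2.52774 × 10^22 m³·kg/s²
E = −GMm/(2a) = -1.3179 × 10^13 J ≈ -13.18 TJ

Final answer: -13.18 TJ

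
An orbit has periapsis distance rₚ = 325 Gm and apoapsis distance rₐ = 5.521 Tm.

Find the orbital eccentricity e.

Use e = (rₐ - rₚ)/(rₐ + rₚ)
rₚ = 325 Gm = 3.25 × 10^11 m
rₐ = 5.521 Tm = 5.521 × 10^12 m
rₐ − rₚ = 5.196 × 10^12 m
rₐ + rₚ = 5.846 × 10^12 m
e = (rₐ − rₚ)/(rₐ + rₚ) = 0.888813

Final answer: e = 0.8888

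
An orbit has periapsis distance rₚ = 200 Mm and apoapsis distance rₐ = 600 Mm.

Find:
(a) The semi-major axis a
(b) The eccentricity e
rₚ = 200 Mm = 2 × 10^8 m
rₐ = 600 Mm = 6 × 10^8 m
(a) a = (rₚ + rₐ)/2 = 4 × 10^8 m ≈ 400 Mm
(b) e = (rₐ − rₚ)/(rₐ + rₚ) = (4 × 10^8) / (8 × 10^8) = 0.5

Final answer:
(a) a = 400 Mm
(b) e = 0.5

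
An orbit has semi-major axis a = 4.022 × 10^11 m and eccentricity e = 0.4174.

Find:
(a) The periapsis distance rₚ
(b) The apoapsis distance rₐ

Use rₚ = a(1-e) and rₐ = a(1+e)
a = 4.022 × 10^11 m
e = 0.4174:  1 − e = 0.5826,  1 + e = 1.4174
(a) rₚ = a(1 − e) = 4.022 × 10^11 m × 0.5826 = 2.34322 × 10^11 m ≈ 2.343 × 10^11 m
(b) rₐ = a(1 + e) = 4.022 × 10^11 m × 1.4174 = 5.70078 × 10^11 m ≈ 5.701 × 10^11 m

Final answer:
(a) rₚ = 2.343 × 10^11 m
(b) rₐ = 5.701 × 10^11 m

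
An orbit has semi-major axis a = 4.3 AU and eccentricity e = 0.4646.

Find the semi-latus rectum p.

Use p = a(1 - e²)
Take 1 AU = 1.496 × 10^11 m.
a = 4.3 AU = 6.4328 × 10^11 m
e = 0.4646,  e² = 0.215853,  1 − e² = 0.784147
p = a(1 − e²) = 6.4328 × 10^11 m × 0.784147 = 5.04426 × 10^11 m ≈ 3.372 AU

Final answer: p = 3.372 AU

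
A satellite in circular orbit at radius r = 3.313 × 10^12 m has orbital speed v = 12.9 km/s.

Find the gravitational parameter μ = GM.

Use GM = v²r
r = 3.313 × 10^12 m
v = 12.9 km/s = 12900 m/s
v² = 1.6641 × 10^8 m²/s²
GM = v²r = 1.6641 × 10^8 × 3.313 × 10^12 = 5.51316 × 10^20 m³/s²
GM ≈ 5.513 × 10^20 m³/s²

Final answer: GM = 5.513 × 10^20 m³/s²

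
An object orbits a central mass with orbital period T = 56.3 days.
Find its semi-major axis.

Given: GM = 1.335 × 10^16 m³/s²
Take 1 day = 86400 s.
T = 56.3 days = 4.86432 × 10^6 s
GM = 1.335 × 10^16 m³/s²
Kepler's third law: a³ = GM T² / (4π²)
T² = 2.36616 × 10^13 s²
a³ = (1.335 × 10^16) × (2.36616 × 10^13) / (4π²) = 8.0014 × 10^27 m³
a = (a³)^(1/3) = 2.00012 × 10^9 m ≈ 2 Gm

Final answer: 2 Gm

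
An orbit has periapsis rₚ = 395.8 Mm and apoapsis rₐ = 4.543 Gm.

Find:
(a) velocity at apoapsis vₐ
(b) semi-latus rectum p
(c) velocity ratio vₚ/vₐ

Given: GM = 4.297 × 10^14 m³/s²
rₚ = 395.8 Mm = 3.958 × 10^8 m
rₐ = 4.543 Gm = 4.543 × 10^9 m
GM = 4.297 × 10^14 m³/s²
a = (rₚ + rₐ)/2 = 2.4694 × 10^9 m
e = (rₐ − rₚ)/(rₐ + rₚ) = (4.1472 × 10^9) / (4.9388 × 10^9) = 0.839718
(a) vₐ² = GM (2/rₐ − 1/a) = 4.297 × 10^14 × (4.40238 × 10^-10 − 4.04957 × 10^-10) = 15160.3 m²/s²;  vₐ = 123.127 m/s ≈ 123.1 m/s
(b) 1 − e² = 0.294873;  p = a(1 − e²) = 2.4694 × 10^9 × 0.294873 = 7.2816 × 10^8 m ≈ 728.2 Mm
(c) vₚ/vₐ = rₐ/rₚ (angular momentum) = (4.543 × 10^9) / (3.958 × 10^8) = 11.478 ≈ 11.48

Final answer:
(a) velocity at apoapsis vₐ = 123.1 m/s
(b) semi-latus rectum p = 728.2 Mm
(c) velocity ratio vₚ/vₐ = 11.48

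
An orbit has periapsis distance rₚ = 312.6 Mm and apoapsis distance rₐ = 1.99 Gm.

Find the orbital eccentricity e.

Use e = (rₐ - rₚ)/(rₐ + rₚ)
rₚ = 312.6 Mm = 3.126 × 10^8 m
rₐ = 1.99 Gm = 1.99 × 10^9 m
rₐ − rₚ = 1.6774 × 10^9 m
rₐ + rₚ = 2.3026 × 10^9 m
e = (rₐ − rₚ)/(rₐ + rₚ) = 0.728481

Final answer: e = 0.7285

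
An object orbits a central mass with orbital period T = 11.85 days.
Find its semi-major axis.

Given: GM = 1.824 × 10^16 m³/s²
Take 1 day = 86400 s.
T = 11.85 days = 1.02384 × 10^6 s
GM = 1.824 × 10^16 m³/s²
Kepler's third law: a³ = GM T² / (4π²)
T² = 1.04825 × 10^12 s²
a³ = (1.824 × 10^16) × (1.04825 × 10^12) / (4π²) = 4.84317 × 10^26 m³
a = (a³)^(1/3) = 7.85314 × 10^8 m ≈ 785.3 Mm

Final answer: 785.3 Mm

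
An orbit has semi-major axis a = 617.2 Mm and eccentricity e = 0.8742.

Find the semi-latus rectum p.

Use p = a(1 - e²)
a = 617.2 Mm = 6.172 × 10^8 m
e = 0.8742,  e² = 0.764226,  1 − e² = 0.235774
p = a(1 − e²) = 6.172 × 10^8 m × 0.235774 = 1.4552 × 10^8 m ≈ 145.5 Mm

Final answer: p = 145.5 Mm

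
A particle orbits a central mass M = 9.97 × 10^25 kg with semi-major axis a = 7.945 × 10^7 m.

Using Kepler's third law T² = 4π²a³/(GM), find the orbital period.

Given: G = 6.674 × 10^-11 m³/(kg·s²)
M = 9.97 × 10^25 kg
GM = G × M = 6.674 × 10^-11 × 9.97 × 10^25 = 6.65398 × 10^15 m³/s²
a = 7.945 × 10^7 m
a³ = 5.01512 × 10^23 m³
T = 2π √(a³/GM) = 2π √((5.01512 × 10^23) / (6.65398 × 10^15)) = 2π × 8681.61 s
T = 54548.2 s ≈ 15.15 hours

Final answer: 15.15 hours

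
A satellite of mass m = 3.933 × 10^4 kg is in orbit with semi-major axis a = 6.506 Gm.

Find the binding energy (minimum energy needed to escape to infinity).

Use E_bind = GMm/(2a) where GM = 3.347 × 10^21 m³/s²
a = 6.506 Gm = 6.506 × 10^9 m
GM = 3.347 × 10^21 m³/s²
m = 3.933 × 10^4 kg
GMm = 3.347 × 10^21 × 39330 = 1.31638 × 10^26 m³·kg/s²
2a = 1.3012 × 10^10 m
E_bind = GMm/(2a) = 1.01166 × 10^16 J ≈ 10.12 PJ

Final answer: 10.12 PJ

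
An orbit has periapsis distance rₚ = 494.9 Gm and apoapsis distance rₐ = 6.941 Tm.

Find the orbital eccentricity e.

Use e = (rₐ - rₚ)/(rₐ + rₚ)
rₚ = 494.9 Gm = 4.949 × 10^11 m
rₐ = 6.941 Tm = 6.941 × 10^12 m
rₐ − rₚ = 6.4461 × 10^12 m
rₐ + rₚ = 7.4359 × 10^12 m
e = (rₐ − rₚ)/(rₐ + rₚ) = 0.866889

Final answer: e = 0.8669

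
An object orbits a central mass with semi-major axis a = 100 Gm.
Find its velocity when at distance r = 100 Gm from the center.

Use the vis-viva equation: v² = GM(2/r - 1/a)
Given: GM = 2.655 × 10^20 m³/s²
a = 100 Gm = 1 × 10^11 m
r = 100 Gm = 1 × 10^11 m
GM = 2.655 × 10^20 m³/s²
2/r − 1/a = 2 × 10^-11 − 1 × 10^-11 = 1 × 10^-11 m⁻¹
v² = GM (2/r − 1/a) = 2.655 × 10^9 m²/s²
v = 51526.7 m/s ≈ 51.53 km/s

Final answer: 51.53 km/s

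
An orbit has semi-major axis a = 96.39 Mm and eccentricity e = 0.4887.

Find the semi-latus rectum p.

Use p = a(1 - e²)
a = 96.39 Mm = 9.639 × 10^7 m
e = 0.4887,  e² = 0.238828,  1 − e² = 0.761172
p = a(1 − e²) = 9.639 × 10^7 m × 0.761172 = 7.33694 × 10^7 m ≈ 73.37 Mm

Final answer: p = 73.37 Mm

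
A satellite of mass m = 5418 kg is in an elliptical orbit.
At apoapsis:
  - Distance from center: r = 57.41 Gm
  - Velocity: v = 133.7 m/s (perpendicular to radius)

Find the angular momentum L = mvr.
r = 57.41 Gm = 5.741 × 10^10 m
v = 133.7 m/s
vr = 133.7 × 5.741 × 10^10 = 7.67572 × 10^12 m²/s
L = m × vr = 5418 × 7.67572 × 10^12 = 4.1587 × 10^16 kg·m²/s ≈ 4.159 × 10^16 kg·m²/s

Final answer: L = 4.159 × 10^16 kg·m²/s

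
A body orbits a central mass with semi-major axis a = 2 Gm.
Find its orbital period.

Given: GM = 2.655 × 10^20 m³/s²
a = 2 Gm = 2 × 10^9 m
GM = 2.655 × 10^20 m³/s²
a³ = 8 × 10^27 m³
T = 2π √(a³/GM) = 2π √((8 × 10^27) / (2.655 × 10^20)) = 2π × 5489.25 s
T = 34490 s ≈ 9.581 hours

Final answer: 9.581 hours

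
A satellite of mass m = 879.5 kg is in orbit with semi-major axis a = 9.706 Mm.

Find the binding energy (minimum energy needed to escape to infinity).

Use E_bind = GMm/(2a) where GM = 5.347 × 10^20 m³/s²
a = 9.706 Mm = 9.706 × 10^6 m
GM = 5.347 × 10^20 m³/s²
m = 879.5 kg
GMm = 5.347 × 10^20 × 879.5 = 4.70269 × 10^23 m³·kg/s²
2a = 1.9412 × 10^7 m
E_bind = GMm/(2a) = 2.42257 × 10^16 J ≈ 24.23 PJ

Final answer: 24.23 PJ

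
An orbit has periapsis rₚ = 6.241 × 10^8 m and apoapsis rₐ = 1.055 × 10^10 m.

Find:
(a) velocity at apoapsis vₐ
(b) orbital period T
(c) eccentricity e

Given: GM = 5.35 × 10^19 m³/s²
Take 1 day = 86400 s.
rₚ = 6.241 × 10^8 m
rₐ = 1.055 × 10^10 m
GM = 5.35 × 10^19 m³/s²
a = (rₚ + rₐ)/2 = 5.58705 × 10^9 m
e = (rₐ − rₚ)/(rₐ + rₚ) = (9.9259 × 10^9) / (1.11741 × 10^10) = 0.888295
(a) vₐ² = GM (2/rₐ − 1/a) = 5.35 × 10^19 × (1.89573 × 10^-10 − 1.78985 × 10^-10) = 5.66465 × 10^8 m²/s²;  vₐ = 23800.5 m/s ≈ 23.8 km/s
(b) a³ = 1.744 × 10^29 m³;  T = 2π √(a³/GM) = 2π × 57094.9 s = 358738 s ≈ 4.152 days
(c) e = 0.888295 ≈ 0.8883

Final answer:
(a) velocity at apoapsis vₐ = 23.8 km/s
(b) orbital period T = 4.152 days
(c) eccentricity e = 0.8883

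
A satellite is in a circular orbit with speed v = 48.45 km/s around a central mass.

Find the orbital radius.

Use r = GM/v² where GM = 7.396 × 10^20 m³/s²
v = 48.45 km/s = 48450 m/s
GM = 7.396 × 10^20 m³/s²
v² = 2.3474 × 10^9 m²/s²
r = GM/v² = (7.396 × 10^20) / (2.3474 × 10^9) = 3.15072 × 10^11 m ≈ 315.1 Gm

Final answer: 315.1 Gm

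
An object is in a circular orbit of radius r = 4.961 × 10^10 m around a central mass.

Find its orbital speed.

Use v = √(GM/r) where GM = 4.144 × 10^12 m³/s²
r = 4.961 × 10^10 m
GM = 4.144 × 10^12 m³/s²
GM/r = (4.144 × 10^12) / (4.961 × 10^10) = 83.5315 m²/s²
v = √(GM/r) = 9.13956 m/s ≈ 9.14 m/s

Final answer: 9.14 m/s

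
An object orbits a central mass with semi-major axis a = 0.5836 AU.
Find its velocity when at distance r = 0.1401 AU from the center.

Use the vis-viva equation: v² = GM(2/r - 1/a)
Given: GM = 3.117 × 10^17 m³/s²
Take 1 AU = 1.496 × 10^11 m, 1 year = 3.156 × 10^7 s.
a = 0.5836 AU = 8.73066 × 10^10 m
r = 0.1401 AU = 2.0959 × 10^10 m
GM = 3.117 × 10^17 m³/s²
2/r − 1/a = 9.54246 × 10^-11 − 1.14539 × 10^-11 = 8.39707 × 10^-11 m⁻¹
v² = GM (2/r − 1/a) = 2.61737 × 10^7 m²/s²
v = 5116.02 m/s ≈ 1.079 AU/year

Final answer: 1.079 AU/year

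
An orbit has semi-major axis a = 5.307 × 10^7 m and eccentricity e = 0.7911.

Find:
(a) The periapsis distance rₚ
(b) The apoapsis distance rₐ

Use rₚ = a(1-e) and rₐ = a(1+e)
a = 5.307 × 10^7 m
e = 0.7911:  1 − e = 0.2089,  1 + e = 1.7911
(a) rₚ = a(1 − e) = 5.307 × 10^7 m × 0.2089 = 1.10863 × 10^7 m ≈ 1.109 × 10^7 m
(b) rₐ = a(1 + e) = 5.307 × 10^7 m × 1.7911 = 9.50537 × 10^7 m ≈ 9.505 × 10^7 m

Final answer:
(a) rₚ = 1.109 × 10^7 m
(b) rₐ = 9.505 × 10^7 m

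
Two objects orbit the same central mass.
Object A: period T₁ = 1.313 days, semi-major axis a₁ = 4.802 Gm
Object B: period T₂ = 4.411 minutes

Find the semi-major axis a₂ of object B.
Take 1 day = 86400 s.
T₁ = 1.313 days = 113443 s
T₂ = 4.411 minutes = 264.66 s
a₁ = 4.802 Gm = 4.802 × 10^9 m
Kepler's third law: (T₂/T₁)² = (a₂/a₁)³  ⇒  a₂ = a₁ (T₂/T₁)^(2/3)
T₂/T₁ = 0.00233297
(T₂/T₁)^(2/3) = 0.0175903
a₂ = 4.802 × 10^9 m × 0.0175903 = 8.44686 × 10^7 m ≈ 84.47 Mm

Final answer: a₂ = 84.47 Mm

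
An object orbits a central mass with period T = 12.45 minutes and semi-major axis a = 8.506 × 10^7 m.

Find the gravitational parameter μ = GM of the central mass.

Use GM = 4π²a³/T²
T = 12.45 minutes = 747 s
a = 8.506 × 10^7 m
a³ = 6.15426 × 10^23 m³
T² = 558009 s²
GM = 4π² × (6.15426 × 10^23) / 558009 = 4.35406 × 10^19 m³/s²
GM ≈ 4.354 × 10^19 m³/s²

Final answer: GM = 4.354 × 10^19 m³/s²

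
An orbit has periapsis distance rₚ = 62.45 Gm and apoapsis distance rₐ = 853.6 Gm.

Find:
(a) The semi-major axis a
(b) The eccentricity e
rₚ = 62.45 Gm = 6.245 × 10^10 m
rₐ = 853.6 Gm = 8.536 × 10^11 m
(a) a = (rₚ + rₐ)/2 = 4.58025 × 10^11 m ≈ 458 Gm
(b) e = (rₐ − rₚ)/(rₐ + rₚ) = (7.9115 × 10^11) / (9.1605 × 10^11) = 0.863654

Final answer:
(a) a = 458 Gm
(b) e = 0.8637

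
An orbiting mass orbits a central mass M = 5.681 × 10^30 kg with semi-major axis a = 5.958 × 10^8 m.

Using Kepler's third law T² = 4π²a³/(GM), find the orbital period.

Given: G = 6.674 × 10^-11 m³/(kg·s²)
M = 5.681 × 10^30 kg
GM = G × M = 6.674 × 10^-11 × 5.681 × 10^30 = 3.7915 × 10^20 m³/s²
a = 5.958 × 10^8 m
a³ = 2.11496 × 10^26 m³
T = 2π √(a³/GM) = 2π √((2.11496 × 10^26) / (3.7915 × 10^20)) = 2π × 746.87 s
T = 4692.73 s ≈ 1.304 hours

Final answer: 1.304 hours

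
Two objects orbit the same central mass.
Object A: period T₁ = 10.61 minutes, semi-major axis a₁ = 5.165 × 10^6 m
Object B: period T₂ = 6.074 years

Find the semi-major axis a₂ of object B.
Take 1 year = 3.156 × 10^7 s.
T₁ = 10.61 minutes = 636.6 s
T₂ = 6.074 years = 1.91695 × 10^8 s
a₁ = 5.165 × 10^6 m
Kepler's third law: (T₂/T₁)² = (a₂/a₁)³  ⇒  a₂ = a₁ (T₂/T₁)^(2/3)
T₂/T₁ = 301124
(T₂/T₁)^(2/3) = 4492.59
a₂ = 5.165 × 10^6 m × 4492.59 = 2.32042 × 10^10 m ≈ 2.32 × 10^10 m

Final answer: a₂ = 2.32 × 10^10 m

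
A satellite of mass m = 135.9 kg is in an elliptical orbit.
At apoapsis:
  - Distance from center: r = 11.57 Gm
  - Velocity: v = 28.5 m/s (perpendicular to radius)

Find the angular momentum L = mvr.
r = 11.57 Gm = 1.157 × 10^10 m
v = 28.5 m/s
vr = 28.5 × 1.157 × 10^10 = 3.29745 × 10^11 m²/s
L = m × vr = 135.9 × 3.29745 × 10^11 = 4.48123 × 10^13 kg·m²/s ≈ 4.481 × 10^13 kg·m²/s

Final answer: L = 4.481 × 10^13 kg·m²/s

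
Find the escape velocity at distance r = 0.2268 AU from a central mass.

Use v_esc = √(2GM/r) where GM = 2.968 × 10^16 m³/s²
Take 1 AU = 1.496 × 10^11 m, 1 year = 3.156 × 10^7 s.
r = 0.2268 AU = 3.39293 × 10^10 m
GM = 2.968 × 10^16 m³/s²
2GM/r = 2 × (2.968 × 10^16) / (3.39293 × 10^10) = 1.74952 × 10^6 m²/s²
v_esc = √(2GM/r) = 1322.69 m/s ≈ 0.279 AU/year

Final answer: 0.279 AU/year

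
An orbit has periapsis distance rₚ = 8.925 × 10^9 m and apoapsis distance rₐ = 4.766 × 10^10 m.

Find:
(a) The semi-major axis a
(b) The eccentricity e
rₚ = 8.925 × 10^9 m
rₐ = 4.766 × 10^10 m
(a) a = (rₚ + rₐ)/2 = 2.82925 × 10^10 m ≈ 2.829 × 10^10 m
(b) e = (rₐ − rₚ)/(rₐ + rₚ) = (3.8735 × 10^10) / (5.6585 × 10^10) = 0.684545

Final answer:
(a) a = 2.829 × 10^10 m
(b) e = 0.6845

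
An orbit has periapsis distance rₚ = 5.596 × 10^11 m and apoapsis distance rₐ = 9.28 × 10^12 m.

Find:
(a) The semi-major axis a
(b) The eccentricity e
rₚ = 5.596 × 10^11 m
rₐ = 9.28 × 10^12 m
(a) a = (rₚ + rₐ)/2 = 4.9198 × 10^12 m ≈ 4.92 × 10^12 m
(b) e = (rₐ − rₚ)/(rₐ + rₚ) = (8.7204 × 10^12) / (9.8396 × 10^12) = 0.886256

Final answer:
(a) a = 4.92 × 10^12 m
(b) e = 0.8863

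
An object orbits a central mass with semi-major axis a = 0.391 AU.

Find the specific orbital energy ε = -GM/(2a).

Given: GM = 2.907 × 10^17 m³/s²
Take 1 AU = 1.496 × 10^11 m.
a = 0.391 AU = 5.84936 × 10^10 m
GM = 2.907 × 10^17 m³/s²
2a = 1.16987 × 10^11 m
ε = −GM/(2a) = -2.48489 × 10^6 J/kg ≈ -2.485 MJ/kg

Final answer: -2.485 MJ/kg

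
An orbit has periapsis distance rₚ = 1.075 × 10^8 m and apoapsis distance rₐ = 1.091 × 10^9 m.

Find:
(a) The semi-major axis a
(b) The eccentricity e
rₚ = 1.075 × 10^8 m
rₐ = 1.091 × 10^9 m
(a) a = (rₚ + rₐ)/2 = 5.9925 × 10^8 m ≈ 5.992 × 10^8 m
(b) e = (rₐ − rₚ)/(rₐ + rₚ) = (9.835 × 10^8) / (1.1985 × 10^9) = 0.820609

Final answer:
(a) a = 5.992 × 10^8 m
(b) e = 0.8206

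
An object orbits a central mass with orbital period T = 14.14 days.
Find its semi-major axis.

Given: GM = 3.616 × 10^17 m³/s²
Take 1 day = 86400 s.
T = 14.14 days = 1.2217 × 10^6 s
GM = 3.616 × 10^17 m³/s²
Kepler's third law: a³ = GM T² / (4π²)
T² = 1.49254 × 10^12 s²
a³ = (3.616 × 10^17) × (1.49254 × 10^12) / (4π²) = 1.36708 × 10^28 m³
a = (a³)^(1/3) = 2.3911 × 10^9 m ≈ 2.391 × 10^9 m

Final answer: 2.391 × 10^9 m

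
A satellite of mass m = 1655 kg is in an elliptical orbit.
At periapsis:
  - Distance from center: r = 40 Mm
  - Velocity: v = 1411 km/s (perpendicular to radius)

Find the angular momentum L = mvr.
r = 40 Mm = 4 × 10^7 m
v = 1411 km/s = 1.411 × 10^6 m/s
vr = 1.411 × 10^6 × 4 × 10^7 = 5.644 × 10^13 m²/s
L = m × vr = 1655 × 5.644 × 10^13 = 9.34082 × 10^16 kg·m²/s ≈ 9.341 × 10^16 kg·m²/s

Final answer: L = 9.341 × 10^16 kg·m²/s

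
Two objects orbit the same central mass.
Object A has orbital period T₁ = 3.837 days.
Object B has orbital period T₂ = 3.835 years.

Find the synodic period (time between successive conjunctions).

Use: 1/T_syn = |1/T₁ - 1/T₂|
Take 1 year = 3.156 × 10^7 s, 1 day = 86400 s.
T₁ = 3.837 days = 331517 s
T₂ = 3.835 years = 1.21033 × 10^8 s
1/T₁ = 3.01644 × 10^-6 s⁻¹
1/T₂ = 8.26224 × 10^-9 s⁻¹
|1/T₁ − 1/T₂| = 3.00818 × 10^-6 s⁻¹
T_syn = 1 / |1/T₁ − 1/T₂| = 332427 s ≈ 3.848 days

Final answer: T_syn = 3.848 days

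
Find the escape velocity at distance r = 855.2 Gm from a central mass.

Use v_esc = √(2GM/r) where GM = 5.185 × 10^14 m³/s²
r = 855.2 Gm = 8.552 × 10^11 m
GM = 5.185 × 10^14 m³/s²
2GM/r = 2 × (5.185 × 10^14) / (8.552 × 10^11) = 1212.58 m²/s²
v_esc = √(2GM/r) = 34.8221 m/s ≈ 34.82 m/s

Final answer: 34.82 m/s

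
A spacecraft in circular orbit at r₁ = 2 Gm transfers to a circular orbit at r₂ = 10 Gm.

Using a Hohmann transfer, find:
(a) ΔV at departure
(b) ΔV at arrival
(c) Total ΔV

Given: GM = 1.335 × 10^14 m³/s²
r₁ = 2 Gm = 2 × 10^9 m
r₂ = 10 Gm = 1 × 10^10 m
GM = 1.335 × 10^14 m³/s²
Transfer ellipse: a_t = (r₁ + r₂)/2 = 6 × 10^9 m
Circular speed at r₁: v₁ = √(GM/r₁) = 258.36 m/s
Transfer speed at r₁ (periapsis): v₁ₜ = √(GM(2/r₁ − 1/a_t)) = 333.542 m/s
(a) ΔV₁ = v₁ₜ − v₁ = 75.1814 m/s ≈ 75.18 m/s
Circular speed at r₂: v₂ = √(GM/r₂) = 115.542 m/s
Transfer speed at r₂ (apoapsis): v₂ₜ = √(GM(2/r₂ − 1/a_t)) = 66.7083 m/s
(b) ΔV₂ = v₂ − v₂ₜ = 48.8339 m/s ≈ 48.83 m/s
(c) ΔV_total = ΔV₁ + ΔV₂ = 124.015 m/s ≈ 124 m/s

Final answer:
(a) ΔV₁ = 75.18 m/s
(b) ΔV₂ = 48.83 m/s
(c) ΔV_total = 124 m/s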